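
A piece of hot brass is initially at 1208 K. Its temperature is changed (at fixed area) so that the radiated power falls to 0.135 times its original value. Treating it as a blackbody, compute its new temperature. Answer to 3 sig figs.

P ∝ T⁴, so T₂/T₁ = (P₂/P₁)^(1/4) = (0.135)^(1/4) = 0.606155.
T₂ = 1208 × 0.606155 = 732 K.

T₂ ≈ 732 K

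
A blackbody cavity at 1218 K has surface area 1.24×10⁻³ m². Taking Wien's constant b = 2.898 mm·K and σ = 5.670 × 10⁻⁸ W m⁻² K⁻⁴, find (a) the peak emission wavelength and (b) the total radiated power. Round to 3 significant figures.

λ_max ≈ 2.38×10³ nm; P ≈ 155 W

(a) λ_max = b/T = 2.898×10⁻³/1218 = 2.379×10⁻⁶ m = 2.38×10³ nm.
Area A = 1.24×10⁻³ m².
(b) P = σAT⁴ = 5.670×10⁻⁸×1.24×10⁻³×(1218)⁴ = 155 W.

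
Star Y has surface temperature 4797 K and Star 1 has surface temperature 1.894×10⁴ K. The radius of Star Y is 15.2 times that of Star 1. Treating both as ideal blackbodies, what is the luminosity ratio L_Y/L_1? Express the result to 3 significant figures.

L_Y/L_1 ≈ 0.951

L ∝ R²T⁴, so L_Y/L_1 = (R_Y/R_1)²(T_Y/T_1)⁴ = (15.2)² × (4797/1.894×10⁴)⁴ = 231.04 × 4.11490×10⁻³ = 0.951.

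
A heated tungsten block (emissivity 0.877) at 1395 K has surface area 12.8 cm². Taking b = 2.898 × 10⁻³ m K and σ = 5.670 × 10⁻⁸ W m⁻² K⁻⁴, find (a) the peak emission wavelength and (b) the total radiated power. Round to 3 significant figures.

(a) λ_max = b/T = 2.898×10⁻³/1395 = 2.077×10⁻⁶ m = 2.08×10³ nm.
Area A = 12.8 cm² = 1.28×10⁻³ m².
(b) P = εσAT⁴ = 0.877×5.670×10⁻⁸×1.28×10⁻³×(1395)⁴ = 241 W.

λ_max ≈ 2.08×10³ nm; P ≈ 241 W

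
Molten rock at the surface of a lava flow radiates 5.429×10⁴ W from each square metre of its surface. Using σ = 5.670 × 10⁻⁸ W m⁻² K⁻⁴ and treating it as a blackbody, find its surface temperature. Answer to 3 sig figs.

I = σT⁴, so T = (I/σ)^(1/4) = (5.429×10⁴/(5.670×10⁻⁸))^(1/4) = 989 K.

T ≈ 989 K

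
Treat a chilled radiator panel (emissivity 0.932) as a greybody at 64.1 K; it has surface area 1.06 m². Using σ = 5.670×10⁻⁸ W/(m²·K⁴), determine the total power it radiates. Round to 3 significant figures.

Area A = 1.06 m².
P = εσAT⁴ = 0.932 × 5.670×10⁻⁸ × 1.06 × (64.1)⁴ = 0.946 W.

P ≈ 0.946 W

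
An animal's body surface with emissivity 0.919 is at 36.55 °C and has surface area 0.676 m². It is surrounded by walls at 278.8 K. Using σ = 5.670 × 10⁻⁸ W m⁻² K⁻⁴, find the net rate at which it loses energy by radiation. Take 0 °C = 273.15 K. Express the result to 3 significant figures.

T = 36.55 °C + 273.15 = 309.70 K.
Area A = 0.676 m².
Net radiated power P_net = εσA(T⁴ − T₀⁴) = 0.919×5.670×10⁻⁸×0.676×(309.70⁴ − 278.8⁴).
T⁴ − T₀⁴ = 9.19951×10⁹ − 6.04187×10⁹ = 3.15764×10⁹ K⁴, so P_net = 111 W.

Net loss ≈ 111 W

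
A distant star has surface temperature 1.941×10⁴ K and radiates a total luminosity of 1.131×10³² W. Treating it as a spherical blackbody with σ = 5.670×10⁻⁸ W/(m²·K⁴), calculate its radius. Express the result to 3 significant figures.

R ≈ 3.34×10¹⁰ m

L = 4πR²σT⁴ ⇒ R = √(L/(4πσT⁴)).
σT⁴ = 8.04795×10⁹ W/m², so R = √(1.131×10³²/(4π×8.04795×10⁹)) = 3.34×10¹⁰ m.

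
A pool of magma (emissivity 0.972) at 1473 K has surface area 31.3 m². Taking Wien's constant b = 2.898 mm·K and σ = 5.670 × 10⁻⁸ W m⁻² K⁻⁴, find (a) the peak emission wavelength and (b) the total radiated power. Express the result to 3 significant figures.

(a) λ_max = b/T = 2.898×10⁻³/1473 = 1.967×10⁻⁶ m = 1.97 μm.
Area A = 31.3 m².
(b) P = εσAT⁴ = 0.972×5.670×10⁻⁸×31.3×(1473)⁴ = 8.12×10⁶ W.

λ_max ≈ 1.97 μm; P ≈ 8.12×10⁶ W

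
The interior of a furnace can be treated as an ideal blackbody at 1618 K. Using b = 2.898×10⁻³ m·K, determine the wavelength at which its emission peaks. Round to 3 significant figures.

λ_max ≈ 1.79 μm

Wien's displacement law: λ_max = b/T = (2.898×10⁻³ m·K)/(1618 K) = 1.791×10⁻⁶ m.
That is 1.79 μm, in the infrared range.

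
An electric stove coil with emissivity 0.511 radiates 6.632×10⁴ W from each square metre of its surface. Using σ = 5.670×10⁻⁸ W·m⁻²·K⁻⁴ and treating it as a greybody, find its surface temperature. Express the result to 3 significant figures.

I = εσT⁴, so T = (I/εσ)^(1/4) = (6.632×10⁴/(0.511×5.670×10⁻⁸))^(1/4) = 1.23×10³ K.

T ≈ 1.23×10³ K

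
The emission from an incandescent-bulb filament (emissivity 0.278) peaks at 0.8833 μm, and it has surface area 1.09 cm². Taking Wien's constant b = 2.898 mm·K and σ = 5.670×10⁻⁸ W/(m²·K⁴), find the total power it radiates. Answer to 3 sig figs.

P ≈ 199 W

Wien's law: T = b/λ_max = 2.898×10⁻³/8.833×10⁻⁷ = 3280.88 K.
Area A = 1.09 cm² = 1.09×10⁻⁴ m².
Then P = εσAT⁴ = 0.278×5.670×10⁻⁸×1.09×10⁻⁴×(3280.88)⁴ = 199 W.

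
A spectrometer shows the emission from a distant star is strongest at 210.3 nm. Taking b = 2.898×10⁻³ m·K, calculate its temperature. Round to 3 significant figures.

T ≈ 1.38×10⁴ K

Wien's law gives T = b/λ_max = (2.898×10⁻³ m·K)/(2.103×10⁻⁷ m) = 1.38×10⁴ K.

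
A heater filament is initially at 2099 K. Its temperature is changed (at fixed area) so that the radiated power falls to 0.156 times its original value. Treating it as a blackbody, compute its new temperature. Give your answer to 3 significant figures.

T₂ ≈ 1.32×10³ K

P ∝ T⁴, so T₂/T₁ = (P₂/P₁)^(1/4) = (0.156)^(1/4) = 0.628465.
T₂ = 2099 × 0.628465 = 1.32×10³ K.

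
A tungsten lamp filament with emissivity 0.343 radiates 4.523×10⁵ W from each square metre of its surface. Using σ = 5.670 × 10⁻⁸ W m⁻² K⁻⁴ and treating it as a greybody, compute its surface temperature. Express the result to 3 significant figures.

T ≈ 2.20×10³ K

I = εσT⁴, so T = (I/εσ)^(1/4) = (4.523×10⁵/(0.343×5.670×10⁻⁸))^(1/4) = 2.20×10³ K.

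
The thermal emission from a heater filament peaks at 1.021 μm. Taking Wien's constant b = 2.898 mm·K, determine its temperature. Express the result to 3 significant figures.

T ≈ 2.84×10³ K

Wien's law gives T = b/λ_max = (2.898×10⁻³ m·K)/(1.021×10⁻⁶ m) = 2.84×10³ K.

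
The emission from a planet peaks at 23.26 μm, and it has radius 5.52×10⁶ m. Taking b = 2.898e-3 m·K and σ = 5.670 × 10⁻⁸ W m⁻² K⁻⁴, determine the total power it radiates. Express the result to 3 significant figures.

P ≈ 5.23×10¹⁵ W

Wien's law: T = b/λ_max = 2.898×10⁻³/2.326×10⁻⁵ = 124.592 K.
Surface area A = 4πR² = 4π(5.52×10⁶ m)² = 3.82902×10¹⁴ m².
Then P = σAT⁴ = 5.670×10⁻⁸×3.82902×10¹⁴×(124.592)⁴ = 5.23×10¹⁵ W.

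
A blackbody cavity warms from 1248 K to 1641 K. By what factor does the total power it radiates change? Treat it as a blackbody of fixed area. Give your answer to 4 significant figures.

P₂/P₁ ≈ 2.989

P ∝ T⁴, so P₂/P₁ = (T₂/T₁)⁴ = (1641/1248)⁴ = (1.31490)⁴ = 2.989.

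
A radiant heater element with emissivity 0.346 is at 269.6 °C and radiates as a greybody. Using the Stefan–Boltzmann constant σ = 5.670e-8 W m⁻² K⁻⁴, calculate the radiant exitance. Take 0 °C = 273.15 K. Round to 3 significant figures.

T = 269.6 °C + 273.15 = 542.75 K.
Stefan–Boltzmann: I = εσT⁴ = 0.346 × 5.670×10⁻⁸ × (542.75)⁴ = 1.70×10³ W/m².

I ≈ 1.70×10³ W/m²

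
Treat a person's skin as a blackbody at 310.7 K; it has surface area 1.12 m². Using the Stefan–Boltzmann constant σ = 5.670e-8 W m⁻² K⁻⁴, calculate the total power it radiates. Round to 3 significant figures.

P ≈ 592 W

Area A = 1.12 m².
P = σAT⁴ = 5.670×10⁻⁸ × 1.12 × (310.7)⁴ = 592 W.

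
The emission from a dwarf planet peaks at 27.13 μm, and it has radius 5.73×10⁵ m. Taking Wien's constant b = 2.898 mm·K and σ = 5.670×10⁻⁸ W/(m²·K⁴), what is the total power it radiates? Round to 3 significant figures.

Wien's law: T = b/λ_max = 2.898×10⁻³/2.713×10⁻⁵ = 106.819 K.
Surface area A = 4πR² = 4π(5.73×10⁵ m)² = 4.12590×10¹² m².
Then P = σAT⁴ = 5.670×10⁻⁸×4.12590×10¹²×(106.819)⁴ = 3.05×10¹³ W.

P ≈ 3.05×10¹³ W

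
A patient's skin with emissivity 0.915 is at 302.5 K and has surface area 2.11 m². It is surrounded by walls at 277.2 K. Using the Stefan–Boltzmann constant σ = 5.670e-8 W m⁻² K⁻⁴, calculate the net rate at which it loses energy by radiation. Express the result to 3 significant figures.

Net loss ≈ 270 W

Area A = 2.11 m².
Net radiated power P_net = εσA(T⁴ − T₀⁴) = 0.915×5.670×10⁻⁸×2.11×(302.5⁴ − 277.2⁴).
T⁴ − T₀⁴ = 8.37339×10⁹ − 5.90436×10⁹ = 2.46903×10⁹ K⁴, so P_net = 270 W.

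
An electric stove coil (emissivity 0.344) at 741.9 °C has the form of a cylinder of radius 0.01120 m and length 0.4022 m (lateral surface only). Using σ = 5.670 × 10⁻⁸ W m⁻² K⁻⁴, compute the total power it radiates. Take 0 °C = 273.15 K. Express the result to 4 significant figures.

P ≈ 586.0 W

T = 741.9 °C + 273.15 = 1015.05 K.
Lateral area A = 2πrL = 2π×0.01120×0.4022 = 0.0283035 m².
P = εσAT⁴ = 0.344 × 5.670×10⁻⁸ × 0.0283035 × (1015.05)⁴ = 586.0 W.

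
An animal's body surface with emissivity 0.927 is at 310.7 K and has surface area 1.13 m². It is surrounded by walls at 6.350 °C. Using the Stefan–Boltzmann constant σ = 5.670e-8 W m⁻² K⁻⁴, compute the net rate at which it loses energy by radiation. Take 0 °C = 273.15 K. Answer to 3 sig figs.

Surroundings: T = 6.350 °C + 273.15 = 279.500 K.
Area A = 1.13 m².
Net radiated power P_net = εσA(T⁴ − T₀⁴) = 0.927×5.670×10⁻⁸×1.13×(310.7⁴ − 279.500⁴).
T⁴ − T₀⁴ = 9.31891×10⁹ − 6.10277×10⁹ = 3.21614×10⁹ K⁴, so P_net = 191 W.

Net loss ≈ 191 W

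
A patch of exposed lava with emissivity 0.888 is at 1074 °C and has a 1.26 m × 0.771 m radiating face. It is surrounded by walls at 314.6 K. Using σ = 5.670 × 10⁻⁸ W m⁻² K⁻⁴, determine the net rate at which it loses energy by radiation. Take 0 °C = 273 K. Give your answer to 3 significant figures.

T = 1074 °C + 273 = 1347 K.
Area A = 1.26 × 0.771 = 0.97146 m².
Net radiated power P_net = εσA(T⁴ − T₀⁴) = 0.888×5.670×10⁻⁸×0.97146×(1347⁴ − 314.6⁴).
T⁴ − T₀⁴ = 3.29208×10¹² − 9.79569×10⁹ = 3.28228×10¹² K⁴, so P_net = 1.61×10⁵ W.

Net loss ≈ 1.61×10⁵ W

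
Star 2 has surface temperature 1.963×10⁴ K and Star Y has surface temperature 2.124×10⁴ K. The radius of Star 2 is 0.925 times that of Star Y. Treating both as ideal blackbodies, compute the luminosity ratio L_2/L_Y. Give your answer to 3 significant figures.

L ∝ R²T⁴, so L_2/L_Y = (R_2/R_Y)²(T_2/T_Y)⁴ = (0.925)² × (1.963×10⁴/2.124×10⁴)⁴ = 0.855625 × 0.729564 = 0.624.

L_2/L_Y ≈ 0.624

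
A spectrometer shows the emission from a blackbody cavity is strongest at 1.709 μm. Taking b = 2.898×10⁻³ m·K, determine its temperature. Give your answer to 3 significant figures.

T ≈ 1.70×10³ K

Wien's law gives T = b/λ_max = (2.898×10⁻³ m·K)/(1.709×10⁻⁶ m) = 1.70×10³ K.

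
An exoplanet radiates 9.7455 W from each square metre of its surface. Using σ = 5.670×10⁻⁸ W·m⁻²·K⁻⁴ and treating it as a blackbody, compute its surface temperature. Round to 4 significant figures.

I = σT⁴, so T = (I/σ)^(1/4) = (9.7455/(5.670×10⁻⁸))^(1/4) = 114.5 K.

T ≈ 114.5 K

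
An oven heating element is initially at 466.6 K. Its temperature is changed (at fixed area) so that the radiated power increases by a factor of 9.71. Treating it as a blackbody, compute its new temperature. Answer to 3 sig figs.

T₂ ≈ 824 K

P ∝ T⁴, so T₂/T₁ = (P₂/P₁)^(1/4) = (9.71)^(1/4) = 1.76524.
T₂ = 466.6 × 1.76524 = 824 K.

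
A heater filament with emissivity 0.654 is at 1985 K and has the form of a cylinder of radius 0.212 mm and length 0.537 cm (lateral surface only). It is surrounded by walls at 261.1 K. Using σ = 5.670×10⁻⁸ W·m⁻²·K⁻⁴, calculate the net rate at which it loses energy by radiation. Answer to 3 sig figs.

Net loss ≈ 4.12 W

Lateral area A = 2πrL = 2π×2.12×10⁻⁴×5.37×10⁻³ = 7.15303×10⁻⁶ m².
Net radiated power P_net = εσA(T⁴ − T₀⁴) = 0.654×5.670×10⁻⁸×7.15303×10⁻⁶×(1985⁴ − 261.1⁴).
T⁴ − T₀⁴ = 1.55254×10¹³ − 4.64759×10⁹ = 1.55208×10¹³ K⁴, so P_net = 4.12 W.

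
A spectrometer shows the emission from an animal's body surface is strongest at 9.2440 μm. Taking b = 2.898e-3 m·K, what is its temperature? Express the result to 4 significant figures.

T ≈ 313.5 K

Wien's law gives T = b/λ_max = (2.898×10⁻³ m·K)/(9.2440×10⁻⁶ m) = 313.5 K.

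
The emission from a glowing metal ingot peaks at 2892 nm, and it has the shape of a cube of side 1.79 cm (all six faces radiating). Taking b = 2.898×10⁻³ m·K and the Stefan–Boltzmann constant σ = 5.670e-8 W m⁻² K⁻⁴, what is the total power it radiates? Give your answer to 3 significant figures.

P ≈ 110 W

Wien's law: T = b/λ_max = 2.898×10⁻³/2.892×10⁻⁶ = 1002.07 K.
Area A = 6s² = 6×(0.0179 m)² = 1.92246×10⁻³ m².
Then P = σAT⁴ = 5.670×10⁻⁸×1.92246×10⁻³×(1002.07)⁴ = 110 W.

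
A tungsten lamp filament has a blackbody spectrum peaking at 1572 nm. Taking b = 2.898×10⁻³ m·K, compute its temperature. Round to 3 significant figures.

Wien's law gives T = b/λ_max = (2.898×10⁻³ m·K)/(1.572×10⁻⁶ m) = 1.84×10³ K.

T ≈ 1.84×10³ K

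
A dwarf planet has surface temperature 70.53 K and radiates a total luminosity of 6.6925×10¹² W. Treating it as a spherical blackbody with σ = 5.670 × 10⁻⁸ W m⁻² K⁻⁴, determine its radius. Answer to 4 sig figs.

L = 4πR²σT⁴ ⇒ R = √(L/(4πσT⁴)).
σT⁴ = 1.40307 W/m², so R = √(6.6925×10¹²/(4π×1.40307)) = 6.161×10⁵ m.

R ≈ 6.161×10⁵ m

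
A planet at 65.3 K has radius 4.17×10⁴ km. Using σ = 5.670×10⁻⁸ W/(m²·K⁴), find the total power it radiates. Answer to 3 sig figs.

Surface area A = 4πR² = 4π(4.17×10⁷ m)² = 2.18515×10¹⁶ m².
P = σAT⁴ = 5.670×10⁻⁸ × 2.18515×10¹⁶ × (65.3)⁴ = 2.25×10¹⁶ W.

P ≈ 2.25×10¹⁶ W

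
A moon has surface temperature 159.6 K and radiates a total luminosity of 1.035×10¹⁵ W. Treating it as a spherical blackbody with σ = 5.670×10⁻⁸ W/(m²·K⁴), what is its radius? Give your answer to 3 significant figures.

L = 4πR²σT⁴ ⇒ R = √(L/(4πσT⁴)).
σT⁴ = 36.7887 W/m², so R = √(1.035×10¹⁵/(4π×36.7887)) = 1.50×10⁶ m.

R ≈ 1.50×10⁶ m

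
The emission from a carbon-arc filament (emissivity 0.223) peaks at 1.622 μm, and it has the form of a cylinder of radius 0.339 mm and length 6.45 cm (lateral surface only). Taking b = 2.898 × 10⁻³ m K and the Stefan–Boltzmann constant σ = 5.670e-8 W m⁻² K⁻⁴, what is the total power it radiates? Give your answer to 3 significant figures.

P ≈ 17.7 W

Wien's law: T = b/λ_max = 2.898×10⁻³/1.622×10⁻⁶ = 1786.68 K.
Lateral area A = 2πrL = 2π×3.39×10⁻⁴×0.0645 = 1.37385×10⁻⁴ m².
Then P = εσAT⁴ = 0.223×5.670×10⁻⁸×1.37385×10⁻⁴×(1786.68)⁴ = 17.7 W.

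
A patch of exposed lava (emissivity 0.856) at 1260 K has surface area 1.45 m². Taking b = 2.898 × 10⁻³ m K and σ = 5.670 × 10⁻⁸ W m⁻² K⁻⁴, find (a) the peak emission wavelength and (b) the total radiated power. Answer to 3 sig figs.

λ_max ≈ 2.30×10³ nm; P ≈ 1.77×10⁵ W

(a) λ_max = b/T = 2.898×10⁻³/1260 = 2.300×10⁻⁶ m = 2.30×10³ nm.
Area A = 1.45 m².
(b) P = εσAT⁴ = 0.856×5.670×10⁻⁸×1.45×(1260)⁴ = 1.77×10⁵ W.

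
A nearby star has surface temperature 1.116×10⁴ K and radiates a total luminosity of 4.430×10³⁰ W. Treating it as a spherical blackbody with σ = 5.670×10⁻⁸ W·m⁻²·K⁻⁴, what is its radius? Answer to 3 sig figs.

L = 4πR²σT⁴ ⇒ R = √(L/(4πσT⁴)).
σT⁴ = 8.79508×10⁸ W/m², so R = √(4.430×10³⁰/(4π×8.79508×10⁸)) = 2.00×10¹⁰ m.

R ≈ 2.00×10¹⁰ m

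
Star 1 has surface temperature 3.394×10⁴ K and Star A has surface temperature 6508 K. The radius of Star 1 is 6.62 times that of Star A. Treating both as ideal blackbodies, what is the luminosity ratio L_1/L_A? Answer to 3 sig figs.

L_1/L_A ≈ 3.24×10⁴

L ∝ R²T⁴, so L_1/L_A = (R_1/R_A)²(T_1/T_A)⁴ = (6.62)² × (3.394×10⁴/6508)⁴ = 43.8244 × 739.703 = 3.24×10⁴.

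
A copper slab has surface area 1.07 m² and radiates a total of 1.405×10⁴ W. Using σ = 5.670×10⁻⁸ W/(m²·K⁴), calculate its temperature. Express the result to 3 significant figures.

T ≈ 694 K

Area A = 1.07 m².
P = σAT⁴ ⇒ T = (P/(σA))^(1/4) = (1.405×10⁴/(5.670×10⁻⁸×1.07))^(1/4) = 694 K.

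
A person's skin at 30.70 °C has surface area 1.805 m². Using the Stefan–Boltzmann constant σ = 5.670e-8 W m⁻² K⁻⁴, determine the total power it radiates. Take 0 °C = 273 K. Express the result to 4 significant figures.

T = 30.70 °C + 273 = 303.70 K.
Area A = 1.805 m².
P = σAT⁴ = 5.670×10⁻⁸ × 1.805 × (303.70)⁴ = 870.6 W.

P ≈ 870.6 W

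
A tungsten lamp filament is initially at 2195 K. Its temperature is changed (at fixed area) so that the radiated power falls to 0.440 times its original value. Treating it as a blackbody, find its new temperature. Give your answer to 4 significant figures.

T₂ ≈ 1788 K

P ∝ T⁴, so T₂/T₁ = (P₂/P₁)^(1/4) = (0.440)^(1/4) = 0.814448.
T₂ = 2195 × 0.814448 = 1788 K.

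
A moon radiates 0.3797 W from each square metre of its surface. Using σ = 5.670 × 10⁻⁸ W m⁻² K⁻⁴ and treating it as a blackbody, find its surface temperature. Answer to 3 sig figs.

I = σT⁴, so T = (I/σ)^(1/4) = (0.3797/(5.670×10⁻⁸))^(1/4) = 50.9 K.

T ≈ 50.9 K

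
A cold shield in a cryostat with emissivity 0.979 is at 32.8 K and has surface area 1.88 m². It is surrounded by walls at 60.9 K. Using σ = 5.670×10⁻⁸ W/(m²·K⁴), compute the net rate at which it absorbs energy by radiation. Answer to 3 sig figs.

Net gain ≈ 1.31 W

Area A = 1.88 m².
Net radiated power P_net = εσA(T⁴ − T₀⁴) = 0.979×5.670×10⁻⁸×1.88×(32.8⁴ − 60.9⁴).
T⁴ − T₀⁴ = 1.15743×10⁶ − 1.37553×10⁷ = -1.25979×10⁷ K⁴, so P_net = -1.31 W — negative, meaning a net gain of 1.31 W.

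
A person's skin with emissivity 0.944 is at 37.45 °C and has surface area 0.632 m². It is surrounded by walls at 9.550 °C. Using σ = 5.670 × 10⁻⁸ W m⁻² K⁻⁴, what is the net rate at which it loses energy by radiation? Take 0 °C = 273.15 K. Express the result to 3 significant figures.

T = 37.45 °C + 273.15 = 310.60 K.
Surroundings: T = 9.550 °C + 273.15 = 282.700 K.
Area A = 0.632 m².
Net radiated power P_net = εσA(T⁴ − T₀⁴) = 0.944×5.670×10⁻⁸×0.632×(310.60⁴ − 282.700⁴).
T⁴ − T₀⁴ = 9.30692×10⁹ − 6.38709×10⁹ = 2.91983×10⁹ K⁴, so P_net = 98.8 W.

Net loss ≈ 98.8 W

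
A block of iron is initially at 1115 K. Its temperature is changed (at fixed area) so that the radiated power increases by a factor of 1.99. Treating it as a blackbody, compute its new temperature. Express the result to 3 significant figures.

T₂ ≈ 1.32×10³ K

P ∝ T⁴, so T₂/T₁ = (P₂/P₁)^(1/4) = (1.99)^(1/4) = 1.18772.
T₂ = 1115 × 1.18772 = 1.32×10³ K.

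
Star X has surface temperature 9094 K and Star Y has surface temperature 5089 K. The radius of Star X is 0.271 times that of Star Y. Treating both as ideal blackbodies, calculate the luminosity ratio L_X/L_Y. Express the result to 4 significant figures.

L ∝ R²T⁴, so L_X/L_Y = (R_X/R_Y)²(T_X/T_Y)⁴ = (0.271)² × (9094/5089)⁴ = 0.073441 × 10.1974 = 0.7489.

L_X/L_Y ≈ 0.7489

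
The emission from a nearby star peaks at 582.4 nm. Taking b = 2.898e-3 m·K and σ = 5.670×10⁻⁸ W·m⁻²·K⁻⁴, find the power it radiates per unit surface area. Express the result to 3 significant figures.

Wien's law: T = b/λ_max = 2.898×10⁻³/5.824×10⁻⁷ = 4975.96 K.
Then I = σT⁴ = 5.670×10⁻⁸×(4975.96)⁴ = 3.48×10⁷ W/m².

I ≈ 3.48×10⁷ W/m²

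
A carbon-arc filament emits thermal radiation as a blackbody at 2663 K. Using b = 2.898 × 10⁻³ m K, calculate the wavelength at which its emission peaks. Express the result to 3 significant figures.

Wien's displacement law: λ_max = b/T = (2.898×10⁻³ m·K)/(2663 K) = 1.088×10⁻⁶ m.
That is 1.09 μm, in the infrared range.

λ_max ≈ 1.09 μm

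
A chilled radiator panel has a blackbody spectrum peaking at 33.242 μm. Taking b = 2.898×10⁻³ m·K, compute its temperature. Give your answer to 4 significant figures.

T ≈ 87.18 K

Wien's law gives T = b/λ_max = (2.898×10⁻³ m·K)/(3.3242×10⁻⁵ m) = 87.18 K.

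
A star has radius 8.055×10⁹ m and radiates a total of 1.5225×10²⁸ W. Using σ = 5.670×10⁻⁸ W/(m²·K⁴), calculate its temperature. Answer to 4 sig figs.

Surface area A = 4πR² = 4π(8.055×10⁹ m)² = 8.15344×10²⁰ m².
P = σAT⁴ ⇒ T = (P/(σA))^(1/4) = (1.5225×10²⁸/(5.670×10⁻⁸×8.15344×10²⁰))^(1/4) = 4260 K.

T ≈ 4260 K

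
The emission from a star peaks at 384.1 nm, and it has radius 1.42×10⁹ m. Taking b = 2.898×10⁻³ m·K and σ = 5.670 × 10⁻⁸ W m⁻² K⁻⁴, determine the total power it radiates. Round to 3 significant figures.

Wien's law: T = b/λ_max = 2.898×10⁻³/3.841×10⁻⁷ = 7544.91 K.
Surface area A = 4πR² = 4π(1.42×10⁹ m)² = 2.53388×10¹⁹ m².
Then P = σAT⁴ = 5.670×10⁻⁸×2.53388×10¹⁹×(7544.91)⁴ = 4.66×10²⁷ W.

P ≈ 4.66×10²⁷ W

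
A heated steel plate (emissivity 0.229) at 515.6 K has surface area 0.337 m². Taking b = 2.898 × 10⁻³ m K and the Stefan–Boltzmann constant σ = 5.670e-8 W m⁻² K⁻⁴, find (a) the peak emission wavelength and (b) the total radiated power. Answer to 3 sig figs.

λ_max ≈ 5.62 μm; P ≈ 309 W

(a) λ_max = b/T = 2.898×10⁻³/515.6 = 5.621×10⁻⁶ m = 5.62 μm.
Area A = 0.337 m².
(b) P = εσAT⁴ = 0.229×5.670×10⁻⁸×0.337×(515.6)⁴ = 309 W.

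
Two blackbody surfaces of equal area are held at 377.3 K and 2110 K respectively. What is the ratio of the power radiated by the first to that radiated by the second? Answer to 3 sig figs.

With equal areas, P₁/P₂ = (T₁/T₂)⁴ = (377.3/2110)⁴ = 1.02×10⁻³.

P₁/P₂ ≈ 1.02×10⁻³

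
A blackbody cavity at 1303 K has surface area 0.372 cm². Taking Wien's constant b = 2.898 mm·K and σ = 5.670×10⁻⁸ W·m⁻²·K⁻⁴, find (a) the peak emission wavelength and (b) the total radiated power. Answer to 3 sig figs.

(a) λ_max = b/T = 2.898×10⁻³/1303 = 2.224×10⁻⁶ m = 2.22 μm.
Area A = 0.372 cm² = 3.72×10⁻⁵ m².
(b) P = σAT⁴ = 5.670×10⁻⁸×3.72×10⁻⁵×(1303)⁴ = 6.08 W.

λ_max ≈ 2.22 μm; P ≈ 6.08 W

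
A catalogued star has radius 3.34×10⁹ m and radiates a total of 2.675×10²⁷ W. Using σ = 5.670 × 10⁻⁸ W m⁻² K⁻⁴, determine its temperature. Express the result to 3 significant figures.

Surface area A = 4πR² = 4π(3.34×10⁹ m)² = 1.40185×10²⁰ m².
P = σAT⁴ ⇒ T = (P/(σA))^(1/4) = (2.675×10²⁷/(5.670×10⁻⁸×1.40185×10²⁰))^(1/4) = 4.28×10³ K.

T ≈ 4.28×10³ K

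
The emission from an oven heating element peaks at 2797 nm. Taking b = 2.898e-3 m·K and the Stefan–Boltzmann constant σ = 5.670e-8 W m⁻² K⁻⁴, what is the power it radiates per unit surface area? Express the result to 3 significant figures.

I ≈ 6.53×10⁴ W/m²

Wien's law: T = b/λ_max = 2.898×10⁻³/2.797×10⁻⁶ = 1036.11 K.
Then I = σT⁴ = 5.670×10⁻⁸×(1036.11)⁴ = 6.53×10⁴ W/m².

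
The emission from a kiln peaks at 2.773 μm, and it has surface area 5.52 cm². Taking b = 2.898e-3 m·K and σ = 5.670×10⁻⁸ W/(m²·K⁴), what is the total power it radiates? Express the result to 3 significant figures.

P ≈ 37.3 W

Wien's law: T = b/λ_max = 2.898×10⁻³/2.773×10⁻⁶ = 1045.08 K.
Area A = 5.52 cm² = 5.52×10⁻⁴ m².
Then P = σAT⁴ = 5.670×10⁻⁸×5.52×10⁻⁴×(1045.08)⁴ = 37.3 W.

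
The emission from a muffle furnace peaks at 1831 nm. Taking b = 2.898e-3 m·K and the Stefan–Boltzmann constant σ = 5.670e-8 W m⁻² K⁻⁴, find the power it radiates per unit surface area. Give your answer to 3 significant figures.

Wien's law: T = b/λ_max = 2.898×10⁻³/1.831×10⁻⁶ = 1582.74 K.
Then I = σT⁴ = 5.670×10⁻⁸×(1582.74)⁴ = 3.56×10⁵ W/m².

I ≈ 3.56×10⁵ W/m²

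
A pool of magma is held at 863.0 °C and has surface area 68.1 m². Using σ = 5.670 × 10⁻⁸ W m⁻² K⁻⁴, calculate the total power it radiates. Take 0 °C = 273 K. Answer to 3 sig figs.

T = 863.0 °C + 273 = 1136.0 K.
Area A = 68.1 m².
P = σAT⁴ = 5.670×10⁻⁸ × 68.1 × (1136.0)⁴ = 6.43×10⁶ W.

P ≈ 6.43×10⁶ W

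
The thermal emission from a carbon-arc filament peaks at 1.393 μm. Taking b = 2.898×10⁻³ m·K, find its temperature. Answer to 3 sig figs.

T ≈ 2.08×10³ K

Wien's law gives T = b/λ_max = (2.898×10⁻³ m·K)/(1.393×10⁻⁶ m) = 2.08×10³ K.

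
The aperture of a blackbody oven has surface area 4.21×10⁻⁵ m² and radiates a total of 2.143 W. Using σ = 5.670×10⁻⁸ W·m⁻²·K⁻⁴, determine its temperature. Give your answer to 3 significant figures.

T ≈ 973 K

Area A = 4.21×10⁻⁵ m².
P = σAT⁴ ⇒ T = (P/(σA))^(1/4) = (2.143/(5.670×10⁻⁸×4.21×10⁻⁵))^(1/4) = 973 K.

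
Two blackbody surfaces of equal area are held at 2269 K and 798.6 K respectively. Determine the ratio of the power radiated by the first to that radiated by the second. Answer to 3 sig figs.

With equal areas, P₁/P₂ = (T₁/T₂)⁴ = (2269/798.6)⁴ = 65.2.

P₁/P₂ ≈ 65.2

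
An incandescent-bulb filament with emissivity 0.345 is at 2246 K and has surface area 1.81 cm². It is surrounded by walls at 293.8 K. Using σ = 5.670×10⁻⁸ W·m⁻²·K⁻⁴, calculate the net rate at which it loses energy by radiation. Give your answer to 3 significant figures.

Net loss ≈ 90.1 W

Area A = 1.81 cm² = 1.81×10⁻⁴ m².
Net radiated power P_net = εσA(T⁴ − T₀⁴) = 0.345×5.670×10⁻⁸×1.81×10⁻⁴×(2246⁴ − 293.8⁴).
T⁴ − T₀⁴ = 2.54471×10¹³ − 7.45087×10⁹ = 2.54396×10¹³ K⁴, so P_net = 90.1 W.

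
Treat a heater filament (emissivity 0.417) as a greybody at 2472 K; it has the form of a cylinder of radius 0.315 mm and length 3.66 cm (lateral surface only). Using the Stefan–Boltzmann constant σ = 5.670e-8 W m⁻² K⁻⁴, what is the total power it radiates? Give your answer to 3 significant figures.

Lateral area A = 2πrL = 2π×3.15×10⁻⁴×0.0366 = 7.24388×10⁻⁵ m².
P = εσAT⁴ = 0.417 × 5.670×10⁻⁸ × 7.24388×10⁻⁵ × (2472)⁴ = 64.0 W.

P ≈ 64.0 W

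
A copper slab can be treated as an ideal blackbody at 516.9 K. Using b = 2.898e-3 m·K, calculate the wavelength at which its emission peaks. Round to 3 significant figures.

λ_max ≈ 5.61 μm

Wien's displacement law: λ_max = b/T = (2.898×10⁻³ m·K)/(516.9 K) = 5.607×10⁻⁶ m.
That is 5.61 μm, in the infrared range.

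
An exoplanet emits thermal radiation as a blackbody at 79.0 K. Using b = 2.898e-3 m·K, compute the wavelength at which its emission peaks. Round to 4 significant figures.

Wien's displacement law: λ_max = b/T = (2.898×10⁻³ m·K)/(79.0 K) = 3.6684×10⁻⁵ m.
That is 36.68 μm, in the infrared range.

λ_max ≈ 36.68 μm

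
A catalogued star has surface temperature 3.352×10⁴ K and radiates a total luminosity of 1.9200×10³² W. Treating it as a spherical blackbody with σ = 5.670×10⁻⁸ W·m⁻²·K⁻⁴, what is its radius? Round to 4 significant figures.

L = 4πR²σT⁴ ⇒ R = √(L/(4πσT⁴)).
σT⁴ = 7.15812×10¹⁰ W/m², so R = √(1.9200×10³²/(4π×7.15812×10¹⁰)) = 1.461×10¹⁰ m.

R ≈ 1.461×10¹⁰ m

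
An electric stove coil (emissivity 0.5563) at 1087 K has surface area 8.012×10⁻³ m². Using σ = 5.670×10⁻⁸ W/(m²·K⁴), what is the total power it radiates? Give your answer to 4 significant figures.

Area A = 8.012×10⁻³ m².
P = εσAT⁴ = 0.5563 × 5.670×10⁻⁸ × 8.012×10⁻³ × (1087)⁴ = 352.8 W.

P ≈ 352.8 W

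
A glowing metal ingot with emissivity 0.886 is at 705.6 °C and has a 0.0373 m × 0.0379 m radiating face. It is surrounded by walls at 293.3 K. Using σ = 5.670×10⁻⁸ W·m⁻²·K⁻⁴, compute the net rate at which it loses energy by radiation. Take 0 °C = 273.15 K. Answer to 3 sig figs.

Net loss ≈ 64.6 W

T = 705.6 °C + 273.15 = 978.75 K.
Area A = 0.0373 × 0.0379 = 1.41367×10⁻³ m².
Net radiated power P_net = εσA(T⁴ − T₀⁴) = 0.886×5.670×10⁻⁸×1.41367×10⁻³×(978.75⁴ − 293.3⁴).
T⁴ − T₀⁴ = 9.17671×10¹¹ − 7.40028×10⁹ = 9.10271×10¹¹ K⁴, so P_net = 64.6 W.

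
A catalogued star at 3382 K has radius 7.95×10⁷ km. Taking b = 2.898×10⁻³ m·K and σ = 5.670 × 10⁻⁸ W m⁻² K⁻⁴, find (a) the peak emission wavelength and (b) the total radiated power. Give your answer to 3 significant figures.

(a) λ_max = b/T = 2.898×10⁻³/3382 = 8.569×10⁻⁷ m = 0.857 μm.
Surface area A = 4πR² = 4π(7.95×10¹⁰ m)² = 7.94226×10²² m².
(b) P = σAT⁴ = 5.670×10⁻⁸×7.94226×10²²×(3382)⁴ = 5.89×10²⁹ W.

λ_max ≈ 0.857 μm; P ≈ 5.89×10²⁹ W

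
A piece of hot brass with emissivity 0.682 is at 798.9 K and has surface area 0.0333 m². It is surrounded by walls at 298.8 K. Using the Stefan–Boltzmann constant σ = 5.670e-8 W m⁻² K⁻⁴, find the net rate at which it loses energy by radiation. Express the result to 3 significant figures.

Area A = 0.0333 m².
Net radiated power P_net = εσA(T⁴ − T₀⁴) = 0.682×5.670×10⁻⁸×0.0333×(798.9⁴ − 298.8⁴).
T⁴ − T₀⁴ = 4.07352×10¹¹ − 7.97118×10⁹ = 3.99381×10¹¹ K⁴, so P_net = 514 W.

Net loss ≈ 514 W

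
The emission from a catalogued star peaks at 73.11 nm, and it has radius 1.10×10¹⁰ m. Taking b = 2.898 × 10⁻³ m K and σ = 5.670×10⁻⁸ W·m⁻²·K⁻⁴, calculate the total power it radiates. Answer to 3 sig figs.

P ≈ 2.13×10³² W

Wien's law: T = b/λ_max = 2.898×10⁻³/7.311×10⁻⁸ = 39638.9 K.
Surface area A = 4πR² = 4π(1.10×10¹⁰ m)² = 1.52053×10²¹ m².
Then P = σAT⁴ = 5.670×10⁻⁸×1.52053×10²¹×(39638.9)⁴ = 2.13×10³² W.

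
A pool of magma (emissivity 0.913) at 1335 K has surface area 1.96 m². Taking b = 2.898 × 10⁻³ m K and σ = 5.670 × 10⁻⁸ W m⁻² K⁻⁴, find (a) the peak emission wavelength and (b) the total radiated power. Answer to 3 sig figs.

(a) λ_max = b/T = 2.898×10⁻³/1335 = 2.171×10⁻⁶ m = 2.17 μm.
Area A = 1.96 m².
(b) P = εσAT⁴ = 0.913×5.670×10⁻⁸×1.96×(1335)⁴ = 3.22×10⁵ W.

λ_max ≈ 2.17 μm; P ≈ 3.22×10⁵ W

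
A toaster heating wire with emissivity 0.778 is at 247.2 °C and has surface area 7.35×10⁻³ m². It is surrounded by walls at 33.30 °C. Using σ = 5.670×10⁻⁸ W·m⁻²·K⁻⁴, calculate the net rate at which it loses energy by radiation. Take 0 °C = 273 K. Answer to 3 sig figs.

T = 247.2 °C + 273 = 520.2 K.
Surroundings: T = 33.30 °C + 273 = 306.30 K.
Area A = 7.35×10⁻³ m².
Net radiated power P_net = εσA(T⁴ − T₀⁴) = 0.778×5.670×10⁻⁸×7.35×10⁻³×(520.2⁴ − 306.30⁴).
T⁴ − T₀⁴ = 7.32287×10¹⁰ − 8.80213×10⁹ = 6.44266×10¹⁰ K⁴, so P_net = 20.9 W.

Net loss ≈ 20.9 W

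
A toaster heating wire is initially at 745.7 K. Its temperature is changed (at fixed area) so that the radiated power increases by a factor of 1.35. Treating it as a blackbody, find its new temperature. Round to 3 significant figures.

T₂ ≈ 804 K

P ∝ T⁴, so T₂/T₁ = (P₂/P₁)^(1/4) = (1.35)^(1/4) = 1.07791.
T₂ = 745.7 × 1.07791 = 804 K.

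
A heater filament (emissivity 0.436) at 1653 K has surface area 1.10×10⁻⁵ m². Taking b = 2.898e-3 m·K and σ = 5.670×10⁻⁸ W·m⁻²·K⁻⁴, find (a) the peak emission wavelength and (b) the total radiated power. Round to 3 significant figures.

(a) λ_max = b/T = 2.898×10⁻³/1653 = 1.753×10⁻⁶ m = 1.75 μm.
Area A = 1.10×10⁻⁵ m².
(b) P = εσAT⁴ = 0.436×5.670×10⁻⁸×1.10×10⁻⁵×(1653)⁴ = 2.03 W.

λ_max ≈ 1.75 μm; P ≈ 2.03 W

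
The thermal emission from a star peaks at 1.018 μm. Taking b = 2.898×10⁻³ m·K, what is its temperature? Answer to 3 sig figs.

T ≈ 2.85×10³ K

Wien's law gives T = b/λ_max = (2.898×10⁻³ m·K)/(1.018×10⁻⁶ m) = 2.85×10³ K.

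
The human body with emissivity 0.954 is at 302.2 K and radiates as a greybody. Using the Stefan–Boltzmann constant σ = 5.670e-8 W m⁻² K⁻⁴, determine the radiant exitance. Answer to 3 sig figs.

Stefan–Boltzmann: I = εσT⁴ = 0.954 × 5.670×10⁻⁸ × (302.2)⁴ = 451 W/m².

I ≈ 451 W/m²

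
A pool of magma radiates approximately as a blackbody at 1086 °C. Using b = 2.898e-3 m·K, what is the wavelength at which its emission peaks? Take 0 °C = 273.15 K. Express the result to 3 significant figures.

T = 1086 °C + 273.15 = 1359.15 K.
Wien's displacement law: λ_max = b/T = (2.898×10⁻³ m·K)/(1359.15 K) = 2.132×10⁻⁶ m.
That is 2.13×10³ nm, in the infrared range.

λ_max ≈ 2.13×10³ nm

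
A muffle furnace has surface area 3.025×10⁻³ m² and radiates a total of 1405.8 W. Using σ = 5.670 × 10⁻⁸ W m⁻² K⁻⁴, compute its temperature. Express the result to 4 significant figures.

T ≈ 1692 K

Area A = 3.025×10⁻³ m².
P = σAT⁴ ⇒ T = (P/(σA))^(1/4) = (1405.8/(5.670×10⁻⁸×3.025×10⁻³))^(1/4) = 1692 K.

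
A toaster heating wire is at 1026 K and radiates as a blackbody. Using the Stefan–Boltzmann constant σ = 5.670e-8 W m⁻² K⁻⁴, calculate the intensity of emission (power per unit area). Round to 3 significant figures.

Stefan–Boltzmann: I = σT⁴ = 5.670×10⁻⁸ × (1026)⁴ = 6.28×10⁴ W/m².

I ≈ 6.28×10⁴ W/m²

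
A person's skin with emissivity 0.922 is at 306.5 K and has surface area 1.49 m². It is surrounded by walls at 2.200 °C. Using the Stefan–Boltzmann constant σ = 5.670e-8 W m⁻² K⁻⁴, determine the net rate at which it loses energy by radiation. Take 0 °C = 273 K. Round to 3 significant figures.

Net loss ≈ 241 W

Surroundings: T = 2.200 °C + 273 = 275.200 K.
Area A = 1.49 m².
Net radiated power P_net = εσA(T⁴ − T₀⁴) = 0.922×5.670×10⁻⁸×1.49×(306.5⁴ − 275.200⁴).
T⁴ − T₀⁴ = 8.82515×10⁹ − 5.73580×10⁹ = 3.08935×10⁹ K⁴, so P_net = 241 W.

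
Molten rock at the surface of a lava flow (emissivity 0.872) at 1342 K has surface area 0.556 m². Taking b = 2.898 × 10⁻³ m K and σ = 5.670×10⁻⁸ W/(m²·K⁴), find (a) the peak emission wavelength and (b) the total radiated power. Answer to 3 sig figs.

λ_max ≈ 2.16 μm; P ≈ 8.92×10⁴ W

(a) λ_max = b/T = 2.898×10⁻³/1342 = 2.159×10⁻⁶ m = 2.16 μm.
Area A = 0.556 m².
(b) P = εσAT⁴ = 0.872×5.670×10⁻⁸×0.556×(1342)⁴ = 8.92×10⁴ W.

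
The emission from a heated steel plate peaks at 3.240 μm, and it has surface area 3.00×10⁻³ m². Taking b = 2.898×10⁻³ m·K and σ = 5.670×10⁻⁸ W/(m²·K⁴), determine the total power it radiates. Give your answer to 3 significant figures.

P ≈ 109 W

Wien's law: T = b/λ_max = 2.898×10⁻³/3.240×10⁻⁶ = 894.444 K.
Area A = 3.00×10⁻³ m².
Then P = σAT⁴ = 5.670×10⁻⁸×3.00×10⁻³×(894.444)⁴ = 109 W.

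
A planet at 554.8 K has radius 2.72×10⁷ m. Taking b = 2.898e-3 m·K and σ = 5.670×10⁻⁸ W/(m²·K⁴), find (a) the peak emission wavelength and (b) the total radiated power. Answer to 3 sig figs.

λ_max ≈ 5.22 μm; P ≈ 4.99×10¹⁹ W

(a) λ_max = b/T = 2.898×10⁻³/554.8 = 5.224×10⁻⁶ m = 5.22 μm.
Surface area A = 4πR² = 4π(2.72×10⁷ m)² = 9.29710×10¹⁵ m².
(b) P = σAT⁴ = 5.670×10⁻⁸×9.29710×10¹⁵×(554.8)⁴ = 4.99×10¹⁹ W.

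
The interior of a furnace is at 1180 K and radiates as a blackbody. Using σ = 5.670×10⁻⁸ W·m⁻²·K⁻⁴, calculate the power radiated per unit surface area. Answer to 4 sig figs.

I ≈ 1.099×10⁵ W/m²

Stefan–Boltzmann: I = σT⁴ = 5.670×10⁻⁸ × (1180)⁴ = 1.099×10⁵ W/m².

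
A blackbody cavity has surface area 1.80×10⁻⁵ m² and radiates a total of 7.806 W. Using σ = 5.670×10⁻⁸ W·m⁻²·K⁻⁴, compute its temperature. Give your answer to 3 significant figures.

Area A = 1.80×10⁻⁵ m².
P = σAT⁴ ⇒ T = (P/(σA))^(1/4) = (7.806/(5.670×10⁻⁸×1.80×10⁻⁵))^(1/4) = 1.66×10³ K.

T ≈ 1.66×10³ K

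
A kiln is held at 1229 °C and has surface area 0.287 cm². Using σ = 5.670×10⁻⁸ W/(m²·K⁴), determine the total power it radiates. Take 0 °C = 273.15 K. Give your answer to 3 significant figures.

T = 1229 °C + 273.15 = 1502.15 K.
Area A = 0.287 cm² = 2.87×10⁻⁵ m².
P = σAT⁴ = 5.670×10⁻⁸ × 2.87×10⁻⁵ × (1502.15)⁴ = 8.29 W.

P ≈ 8.29 W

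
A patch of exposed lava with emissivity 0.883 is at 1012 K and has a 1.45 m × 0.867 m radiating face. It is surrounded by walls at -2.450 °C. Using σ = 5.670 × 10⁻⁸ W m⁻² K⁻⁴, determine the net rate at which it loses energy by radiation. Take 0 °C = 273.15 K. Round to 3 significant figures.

Net loss ≈ 6.57×10⁴ W

Surroundings: T = -2.450 °C + 273.15 = 270.700 K.
Area A = 1.45 × 0.867 = 1.25715 m².
Net radiated power P_net = εσA(T⁴ − T₀⁴) = 0.883×5.670×10⁻⁸×1.25715×(1012⁴ − 270.700⁴).
T⁴ − T₀⁴ = 1.04887×10¹² − 5.36974×10⁹ = 1.04350×10¹² K⁴, so P_net = 6.57×10⁴ W.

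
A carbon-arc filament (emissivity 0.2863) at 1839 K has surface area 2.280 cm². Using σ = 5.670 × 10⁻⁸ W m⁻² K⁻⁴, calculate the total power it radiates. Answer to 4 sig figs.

P ≈ 42.33 W

Area A = 2.280 cm² = 2.280×10⁻⁴ m².
P = εσAT⁴ = 0.2863 × 5.670×10⁻⁸ × 2.280×10⁻⁴ × (1839)⁴ = 42.33 W.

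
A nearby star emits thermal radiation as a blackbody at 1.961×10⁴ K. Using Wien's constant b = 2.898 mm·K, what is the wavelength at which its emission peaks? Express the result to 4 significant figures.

λ_max ≈ 147.8 nm

Wien's displacement law: λ_max = b/T = (2.898×10⁻³ m·K)/(1.961×10⁴ K) = 1.4778×10⁻⁷ m.
That is 147.8 nm, in the ultraviolet range.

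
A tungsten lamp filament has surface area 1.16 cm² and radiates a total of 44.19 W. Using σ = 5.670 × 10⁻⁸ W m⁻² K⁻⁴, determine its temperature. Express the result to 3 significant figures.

T ≈ 1.61×10³ K

Area A = 1.16 cm² = 1.16×10⁻⁴ m².
P = σAT⁴ ⇒ T = (P/(σA))^(1/4) = (44.19/(5.670×10⁻⁸×1.16×10⁻⁴))^(1/4) = 1.61×10³ K.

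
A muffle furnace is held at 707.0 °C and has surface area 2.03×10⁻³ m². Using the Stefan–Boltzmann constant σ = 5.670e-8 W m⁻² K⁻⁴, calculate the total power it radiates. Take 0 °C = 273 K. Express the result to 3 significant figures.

P ≈ 106 W

T = 707.0 °C + 273 = 980.0 K.
Area A = 2.03×10⁻³ m².
P = σAT⁴ = 5.670×10⁻⁸ × 2.03×10⁻³ × (980.0)⁴ = 106 W.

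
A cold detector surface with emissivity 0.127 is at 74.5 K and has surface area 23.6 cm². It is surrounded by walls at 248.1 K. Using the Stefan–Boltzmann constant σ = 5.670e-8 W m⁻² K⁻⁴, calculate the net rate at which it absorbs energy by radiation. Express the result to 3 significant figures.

Net gain ≈ 0.0639 W

Area A = 23.6 cm² = 2.36×10⁻³ m².
Net radiated power P_net = εσA(T⁴ − T₀⁴) = 0.127×5.670×10⁻⁸×2.36×10⁻³×(74.5⁴ − 248.1⁴).
T⁴ − T₀⁴ = 3.08053×10⁷ − 3.78885×10⁹ = -3.75804×10⁹ K⁴, so P_net = -0.0639 W — negative, meaning a net gain of 0.0639 W.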